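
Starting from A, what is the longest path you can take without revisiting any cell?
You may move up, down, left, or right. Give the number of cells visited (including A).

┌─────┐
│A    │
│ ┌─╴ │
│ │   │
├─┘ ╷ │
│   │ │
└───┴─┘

Finding longest simple path using DFS:
Start: (0, 0)
Longest path visits 7 cells
Path: A → right → right → down → left → down → left

Solution:

┌─────┐
│A → ↓│
│ ┌─╴ │
│ │↓ ↲│
├─┘ ╷ │
│B ↲│ │
└───┴─┘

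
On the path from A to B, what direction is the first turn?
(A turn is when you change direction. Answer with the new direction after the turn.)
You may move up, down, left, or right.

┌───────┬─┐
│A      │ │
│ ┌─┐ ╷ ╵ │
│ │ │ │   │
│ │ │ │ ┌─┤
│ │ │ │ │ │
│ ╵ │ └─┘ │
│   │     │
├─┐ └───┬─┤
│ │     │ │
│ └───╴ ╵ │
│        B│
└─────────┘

Directions: down, down, down, right, down, right, right, down, right
First turn direction: right

Solution:

┌───────┬─┐
│A      │ │
│ ┌─┐ ╷ ╵ │
│↓│ │ │   │
│ │ │ │ ┌─┤
│↓│ │ │ │ │
│ ╵ │ └─┘ │
│↳ ↓│     │
├─┐ └───┬─┤
│ │↳ → ↓│ │
│ └───╴ ╵ │
│      ↳ B│
└─────────┘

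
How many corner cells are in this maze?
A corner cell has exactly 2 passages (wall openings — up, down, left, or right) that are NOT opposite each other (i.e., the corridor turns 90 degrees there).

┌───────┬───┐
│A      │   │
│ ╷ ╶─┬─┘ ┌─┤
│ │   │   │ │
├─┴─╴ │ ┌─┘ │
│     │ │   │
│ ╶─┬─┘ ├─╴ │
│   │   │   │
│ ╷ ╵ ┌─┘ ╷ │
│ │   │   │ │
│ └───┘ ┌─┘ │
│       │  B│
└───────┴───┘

Counting corner cells (2 non-opposite passages):
Total corners: 19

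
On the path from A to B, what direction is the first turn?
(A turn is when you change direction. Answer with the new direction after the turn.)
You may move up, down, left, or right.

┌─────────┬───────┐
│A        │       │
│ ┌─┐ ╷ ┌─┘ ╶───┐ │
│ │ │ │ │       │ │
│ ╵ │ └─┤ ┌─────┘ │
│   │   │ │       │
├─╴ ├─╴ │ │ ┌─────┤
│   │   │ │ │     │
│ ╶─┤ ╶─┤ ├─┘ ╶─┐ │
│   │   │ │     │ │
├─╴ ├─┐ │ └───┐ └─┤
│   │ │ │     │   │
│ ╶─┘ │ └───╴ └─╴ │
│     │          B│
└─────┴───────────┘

Directions: right, right, down, down, right, down, left, down, right, down, down, right, right, right, right, right
First turn direction: down

Solution:

┌─────────┬───────┐
│A → ↓    │       │
│ ┌─┐ ╷ ┌─┘ ╶───┐ │
│ │ │↓│ │       │ │
│ ╵ │ └─┤ ┌─────┘ │
│   │↳ ↓│ │       │
├─╴ ├─╴ │ │ ┌─────┤
│   │↓ ↲│ │ │     │
│ ╶─┤ ╶─┤ ├─┘ ╶─┐ │
│   │↳ ↓│ │     │ │
├─╴ ├─┐ │ └───┐ └─┤
│   │ │↓│     │   │
│ ╶─┘ │ └───╴ └─╴ │
│     │↳ → → → → B│
└─────┴───────────┘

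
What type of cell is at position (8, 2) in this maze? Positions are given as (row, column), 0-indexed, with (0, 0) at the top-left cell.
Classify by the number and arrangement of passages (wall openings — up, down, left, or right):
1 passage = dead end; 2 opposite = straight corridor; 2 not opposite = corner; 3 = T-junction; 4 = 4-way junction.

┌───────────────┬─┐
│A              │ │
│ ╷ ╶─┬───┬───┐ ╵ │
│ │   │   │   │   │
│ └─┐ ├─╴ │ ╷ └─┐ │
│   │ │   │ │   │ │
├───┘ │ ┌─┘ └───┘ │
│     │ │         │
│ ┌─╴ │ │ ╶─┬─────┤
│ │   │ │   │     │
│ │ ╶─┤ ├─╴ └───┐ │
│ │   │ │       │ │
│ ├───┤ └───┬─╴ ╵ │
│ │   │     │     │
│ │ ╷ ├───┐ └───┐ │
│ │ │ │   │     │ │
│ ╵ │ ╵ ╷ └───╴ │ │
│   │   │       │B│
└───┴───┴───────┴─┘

Checking cell at (8, 2):
Number of passages: 2
Cell type: corner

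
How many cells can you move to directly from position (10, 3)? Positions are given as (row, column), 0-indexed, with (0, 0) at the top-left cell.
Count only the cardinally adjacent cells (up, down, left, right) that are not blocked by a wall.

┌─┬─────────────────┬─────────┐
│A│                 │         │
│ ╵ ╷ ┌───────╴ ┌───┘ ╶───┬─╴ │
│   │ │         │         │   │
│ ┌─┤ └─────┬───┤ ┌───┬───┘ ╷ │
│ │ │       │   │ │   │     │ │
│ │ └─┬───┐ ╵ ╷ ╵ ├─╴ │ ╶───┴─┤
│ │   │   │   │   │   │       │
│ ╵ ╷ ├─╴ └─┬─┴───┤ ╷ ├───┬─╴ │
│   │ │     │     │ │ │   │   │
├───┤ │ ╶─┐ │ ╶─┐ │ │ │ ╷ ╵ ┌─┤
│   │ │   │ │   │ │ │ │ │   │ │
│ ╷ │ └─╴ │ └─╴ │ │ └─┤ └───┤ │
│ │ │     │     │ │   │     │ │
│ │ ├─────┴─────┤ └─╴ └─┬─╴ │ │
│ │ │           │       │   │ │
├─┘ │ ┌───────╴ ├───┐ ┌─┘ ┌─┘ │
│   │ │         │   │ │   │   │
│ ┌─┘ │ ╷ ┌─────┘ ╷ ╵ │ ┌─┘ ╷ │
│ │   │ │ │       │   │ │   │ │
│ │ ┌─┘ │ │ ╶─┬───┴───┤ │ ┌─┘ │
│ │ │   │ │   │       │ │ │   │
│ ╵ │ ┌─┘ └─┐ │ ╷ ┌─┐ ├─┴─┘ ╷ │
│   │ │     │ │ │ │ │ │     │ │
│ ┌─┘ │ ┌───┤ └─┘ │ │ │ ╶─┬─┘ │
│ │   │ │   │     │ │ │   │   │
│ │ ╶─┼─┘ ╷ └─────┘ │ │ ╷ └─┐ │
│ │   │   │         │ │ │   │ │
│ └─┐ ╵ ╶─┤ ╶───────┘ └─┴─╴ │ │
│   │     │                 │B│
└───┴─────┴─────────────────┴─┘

Checking passable neighbors of (10, 3):
Neighbors: (9, 3), (10, 2)
Count: 2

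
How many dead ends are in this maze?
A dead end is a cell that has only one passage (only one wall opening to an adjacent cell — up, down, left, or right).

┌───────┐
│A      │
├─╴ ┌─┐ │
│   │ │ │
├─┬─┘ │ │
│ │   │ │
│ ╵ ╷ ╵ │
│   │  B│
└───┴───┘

Checking each cell for number of passages:

Dead ends found at positions:
  (0, 0)
  (1, 0)
  (1, 2)
  (2, 0)
Total dead ends: 4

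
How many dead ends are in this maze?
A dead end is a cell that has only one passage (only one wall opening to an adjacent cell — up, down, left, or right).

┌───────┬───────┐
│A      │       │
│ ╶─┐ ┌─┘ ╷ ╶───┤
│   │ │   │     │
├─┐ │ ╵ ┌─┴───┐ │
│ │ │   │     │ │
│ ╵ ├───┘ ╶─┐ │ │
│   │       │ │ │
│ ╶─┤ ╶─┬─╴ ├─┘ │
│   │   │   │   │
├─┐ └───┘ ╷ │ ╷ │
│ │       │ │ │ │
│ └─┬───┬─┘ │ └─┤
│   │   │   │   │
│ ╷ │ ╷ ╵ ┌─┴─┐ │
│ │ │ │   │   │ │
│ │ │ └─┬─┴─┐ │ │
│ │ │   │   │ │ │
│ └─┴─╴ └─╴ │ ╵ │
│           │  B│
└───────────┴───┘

Checking each cell for number of passages:

Dead ends found at positions:
  (0, 3)
  (0, 7)
  (2, 0)
  (3, 6)
  (4, 3)
  (5, 0)
  (5, 7)
  (7, 5)
  (8, 1)
  (8, 4)
Total dead ends: 10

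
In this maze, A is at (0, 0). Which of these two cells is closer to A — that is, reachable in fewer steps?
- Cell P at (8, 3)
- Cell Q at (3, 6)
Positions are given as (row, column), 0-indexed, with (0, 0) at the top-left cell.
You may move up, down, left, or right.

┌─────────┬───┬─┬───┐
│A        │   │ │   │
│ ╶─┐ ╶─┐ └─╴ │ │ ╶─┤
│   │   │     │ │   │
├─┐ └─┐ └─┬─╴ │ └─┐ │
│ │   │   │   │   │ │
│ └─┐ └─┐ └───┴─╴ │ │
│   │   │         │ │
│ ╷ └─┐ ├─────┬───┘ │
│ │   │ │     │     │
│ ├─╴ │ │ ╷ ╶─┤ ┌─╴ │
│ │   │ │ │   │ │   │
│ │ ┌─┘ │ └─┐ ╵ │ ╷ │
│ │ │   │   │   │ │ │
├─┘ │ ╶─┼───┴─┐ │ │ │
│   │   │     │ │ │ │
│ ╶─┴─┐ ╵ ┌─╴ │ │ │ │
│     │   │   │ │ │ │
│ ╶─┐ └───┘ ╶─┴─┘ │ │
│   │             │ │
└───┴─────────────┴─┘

Shortest path A → P at (8, 3): 13 steps
Shortest path A → Q at (3, 6): 9 steps

Q is closer (9 steps vs 13 steps).

Path to P:

┌─────────┬───┬─┬───┐
│A        │   │ │   │
│ ╶─┐ ╶─┐ └─╴ │ │ ╶─┤
│↳ ↓│   │     │ │   │
├─┐ └─┐ └─┬─╴ │ └─┐ │
│ │↳ ↓│   │   │   │ │
│ └─┐ └─┐ └───┴─╴ │ │
│   │↳ ↓│         │ │
│ ╷ └─┐ ├─────┬───┘ │
│ │   │↓│     │     │
│ ├─╴ │ │ ╷ ╶─┤ ┌─╴ │
│ │   │↓│ │   │ │   │
│ │ ┌─┘ │ └─┐ ╵ │ ╷ │
│ │ │↓ ↲│   │   │ │ │
├─┘ │ ╶─┼───┴─┐ │ │ │
│   │↳ ↓│     │ │ │ │
│ ╶─┴─┐ ╵ ┌─╴ │ │ │ │
│     │P  │   │ │ │ │
│ ╶─┐ └───┘ ╶─┴─┘ │ │
│   │             │ │
└───┴─────────────┴─┘

Path to Q:

┌─────────┬───┬─┬───┐
│A → ↓    │   │ │   │
│ ╶─┐ ╶─┐ └─╴ │ │ ╶─┤
│   │↳ ↓│     │ │   │
├─┐ └─┐ └─┬─╴ │ └─┐ │
│ │   │↳ ↓│   │   │ │
│ └─┐ └─┐ └───┴─╴ │ │
│   │   │↳ → Q    │ │
│ ╷ └─┐ ├─────┬───┘ │
│ │   │ │     │     │
│ ├─╴ │ │ ╷ ╶─┤ ┌─╴ │
│ │   │ │ │   │ │   │
│ │ ┌─┘ │ └─┐ ╵ │ ╷ │
│ │ │   │   │   │ │ │
├─┘ │ ╶─┼───┴─┐ │ │ │
│   │   │     │ │ │ │
│ ╶─┴─┐ ╵ ┌─╴ │ │ │ │
│     │   │   │ │ │ │
│ ╶─┐ └───┘ ╶─┴─┘ │ │
│   │             │ │
└───┴─────────────┴─┘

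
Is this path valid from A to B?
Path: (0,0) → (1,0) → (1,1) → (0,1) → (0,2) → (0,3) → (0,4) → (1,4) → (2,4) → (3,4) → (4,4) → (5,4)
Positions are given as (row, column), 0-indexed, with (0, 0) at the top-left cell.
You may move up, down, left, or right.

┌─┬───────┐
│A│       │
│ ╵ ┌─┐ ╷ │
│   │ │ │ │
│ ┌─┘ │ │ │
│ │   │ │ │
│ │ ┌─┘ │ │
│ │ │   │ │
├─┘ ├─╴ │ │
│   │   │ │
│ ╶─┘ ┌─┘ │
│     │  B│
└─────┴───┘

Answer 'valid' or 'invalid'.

Checking path validity:
Result: All consecutive moves are passable.

valid

Correct solution:

┌─┬───────┐
│A│↱ → → ↓│
│ ╵ ┌─┐ ╷ │
│↳ ↑│ │ │↓│
│ ┌─┘ │ │ │
│ │   │ │↓│
│ │ ┌─┘ │ │
│ │ │   │↓│
├─┘ ├─╴ │ │
│   │   │↓│
│ ╶─┘ ┌─┘ │
│     │  B│
└─────┴───┘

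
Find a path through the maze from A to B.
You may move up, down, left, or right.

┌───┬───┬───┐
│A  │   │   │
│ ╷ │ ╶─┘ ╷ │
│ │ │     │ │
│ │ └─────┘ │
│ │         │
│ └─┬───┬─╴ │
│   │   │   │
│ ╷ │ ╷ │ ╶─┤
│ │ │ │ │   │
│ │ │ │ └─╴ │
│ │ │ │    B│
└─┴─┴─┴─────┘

Finding the shortest path through the maze:
Path length: 12 steps
Directions: right → down → down → right → right → right → right → down → left → down → right → down

Solution:

┌───┬───┬───┐
│A ↓│   │   │
│ ╷ │ ╶─┘ ╷ │
│ │↓│     │ │
│ │ └─────┘ │
│ │↳ → → → ↓│
│ └─┬───┬─╴ │
│   │   │↓ ↲│
│ ╷ │ ╷ │ ╶─┤
│ │ │ │ │↳ ↓│
│ │ │ │ └─╴ │
│ │ │ │    B│
└─┴─┴─┴─────┘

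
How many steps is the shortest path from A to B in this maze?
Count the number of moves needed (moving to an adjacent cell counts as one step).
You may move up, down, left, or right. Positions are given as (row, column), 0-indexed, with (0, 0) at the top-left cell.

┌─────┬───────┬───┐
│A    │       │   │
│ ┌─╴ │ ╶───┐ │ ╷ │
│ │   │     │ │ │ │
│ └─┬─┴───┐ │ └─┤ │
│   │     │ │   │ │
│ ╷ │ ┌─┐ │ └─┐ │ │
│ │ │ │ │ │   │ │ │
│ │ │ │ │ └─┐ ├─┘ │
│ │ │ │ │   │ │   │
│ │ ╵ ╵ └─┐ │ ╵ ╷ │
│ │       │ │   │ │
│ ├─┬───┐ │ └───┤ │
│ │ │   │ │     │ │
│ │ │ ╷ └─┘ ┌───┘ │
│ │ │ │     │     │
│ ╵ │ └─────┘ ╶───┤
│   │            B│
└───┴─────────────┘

Using BFS to find shortest path:
Start: (0, 0), End: (8, 8)
Path found:
(0,0) → (1,0) → (2,0) → (2,1) → (3,1) → (4,1) → (5,1) → (5,2) → (4,2) → (3,2) → (2,2) → (2,3) → (2,4) → (3,4) → (4,4) → (4,5) → (5,5) → (6,5) → (7,5) → (7,4) → (7,3) → (6,3) → (6,2) → (7,2) → (8,2) → (8,3) → (8,4) → (8,5) → (8,6) → (8,7) → (8,8)
Number of steps: 30

Solution:

┌─────┬───────┬───┐
│A    │       │   │
│ ┌─╴ │ ╶───┐ │ ╷ │
│↓│   │     │ │ │ │
│ └─┬─┴───┐ │ └─┤ │
│↳ ↓│↱ → ↓│ │   │ │
│ ╷ │ ┌─┐ │ └─┐ │ │
│ │↓│↑│ │↓│   │ │ │
│ │ │ │ │ └─┐ ├─┘ │
│ │↓│↑│ │↳ ↓│ │   │
│ │ ╵ ╵ └─┐ │ ╵ ╷ │
│ │↳ ↑    │↓│   │ │
│ ├─┬───┐ │ └───┤ │
│ │ │↓ ↰│ │↓    │ │
│ │ │ ╷ └─┘ ┌───┘ │
│ │ │↓│↑ ← ↲│     │
│ ╵ │ └─────┘ ╶───┤
│   │↳ → → → → → B│
└───┴─────────────┘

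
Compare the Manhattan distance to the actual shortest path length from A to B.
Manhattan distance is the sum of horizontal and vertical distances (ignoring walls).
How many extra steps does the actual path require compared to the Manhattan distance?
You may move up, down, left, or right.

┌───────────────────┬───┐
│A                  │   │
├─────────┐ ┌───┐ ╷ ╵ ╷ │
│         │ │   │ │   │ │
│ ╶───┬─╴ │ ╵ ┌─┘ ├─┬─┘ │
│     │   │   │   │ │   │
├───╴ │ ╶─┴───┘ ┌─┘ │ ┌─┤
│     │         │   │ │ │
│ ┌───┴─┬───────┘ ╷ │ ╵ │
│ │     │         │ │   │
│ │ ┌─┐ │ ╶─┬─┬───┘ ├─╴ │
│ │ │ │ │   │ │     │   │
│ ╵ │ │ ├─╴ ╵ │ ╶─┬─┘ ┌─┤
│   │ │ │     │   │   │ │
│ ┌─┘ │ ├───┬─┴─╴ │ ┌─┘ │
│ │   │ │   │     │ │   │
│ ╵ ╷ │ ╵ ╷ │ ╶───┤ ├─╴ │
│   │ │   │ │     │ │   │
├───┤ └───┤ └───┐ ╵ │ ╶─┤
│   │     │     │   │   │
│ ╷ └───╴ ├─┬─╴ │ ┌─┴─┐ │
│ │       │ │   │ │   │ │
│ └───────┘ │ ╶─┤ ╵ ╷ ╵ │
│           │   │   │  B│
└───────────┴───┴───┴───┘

Manhattan distance: |11 - 0| + |11 - 0| = 22
Actual path length: 34
Extra steps: 34 - 22 = 12

Solution:

┌───────────────────┬───┐
│A → → → → → → → → ↓│↱ ↓│
├─────────┐ ┌───┐ ╷ ╵ ╷ │
│         │ │   │ │↳ ↑│↓│
│ ╶───┬─╴ │ ╵ ┌─┘ ├─┬─┘ │
│     │   │   │   │ │↓ ↲│
├───╴ │ ╶─┴───┘ ┌─┘ │ ┌─┤
│     │         │   │↓│ │
│ ┌───┴─┬───────┘ ╷ │ ╵ │
│ │     │         │ │↳ ↓│
│ │ ┌─┐ │ ╶─┬─┬───┘ ├─╴ │
│ │ │ │ │   │ │     │↓ ↲│
│ ╵ │ │ ├─╴ ╵ │ ╶─┬─┘ ┌─┤
│   │ │ │     │   │↓ ↲│ │
│ ┌─┘ │ ├───┬─┴─╴ │ ┌─┘ │
│ │   │ │   │     │↓│   │
│ ╵ ╷ │ ╵ ╷ │ ╶───┤ ├─╴ │
│   │ │   │ │     │↓│   │
├───┤ └───┤ └───┐ ╵ │ ╶─┤
│   │     │     │↓ ↲│   │
│ ╷ └───╴ ├─┬─╴ │ ┌─┴─┐ │
│ │       │ │   │↓│↱ ↓│ │
│ └───────┘ │ ╶─┤ ╵ ╷ ╵ │
│           │   │↳ ↑│↳ B│
└───────────┴───┴───┴───┘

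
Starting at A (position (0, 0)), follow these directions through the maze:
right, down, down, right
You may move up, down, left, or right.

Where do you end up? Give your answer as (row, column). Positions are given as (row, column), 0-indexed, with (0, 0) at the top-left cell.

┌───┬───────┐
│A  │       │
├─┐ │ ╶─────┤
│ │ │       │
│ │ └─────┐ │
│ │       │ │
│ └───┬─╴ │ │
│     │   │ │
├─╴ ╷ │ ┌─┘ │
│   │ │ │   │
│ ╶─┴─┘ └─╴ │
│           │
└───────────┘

Following directions step by step:
Start: (0, 0)
  right: (0, 0) → (0, 1)
  down: (0, 1) → (1, 1)
  down: (1, 1) → (2, 1)
  right: (2, 1) → (2, 2)
Final position: (2, 2)

Path taken:

┌───┬───────┐
│A ↓│       │
├─┐ │ ╶─────┤
│ │↓│       │
│ │ └─────┐ │
│ │↳ B    │ │
│ └───┬─╴ │ │
│     │   │ │
├─╴ ╷ │ ┌─┘ │
│   │ │ │   │
│ ╶─┴─┘ └─╴ │
│           │
└───────────┘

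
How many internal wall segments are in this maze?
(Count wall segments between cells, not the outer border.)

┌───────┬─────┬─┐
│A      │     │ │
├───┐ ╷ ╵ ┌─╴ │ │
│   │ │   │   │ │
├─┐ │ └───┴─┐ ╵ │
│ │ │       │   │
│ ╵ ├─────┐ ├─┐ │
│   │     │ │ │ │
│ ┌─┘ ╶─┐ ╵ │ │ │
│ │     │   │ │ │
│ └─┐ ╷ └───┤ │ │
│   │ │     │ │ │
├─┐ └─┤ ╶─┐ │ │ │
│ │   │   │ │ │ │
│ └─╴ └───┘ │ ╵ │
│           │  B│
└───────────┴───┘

Counting internal wall segments:
Total internal walls: 49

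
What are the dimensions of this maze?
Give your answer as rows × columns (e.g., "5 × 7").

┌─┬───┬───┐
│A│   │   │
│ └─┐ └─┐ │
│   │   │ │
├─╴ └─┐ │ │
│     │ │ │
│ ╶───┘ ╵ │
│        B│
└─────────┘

Counting the maze dimensions:
Rows (vertical): 4
Columns (horizontal): 5
Dimensions: 4 × 5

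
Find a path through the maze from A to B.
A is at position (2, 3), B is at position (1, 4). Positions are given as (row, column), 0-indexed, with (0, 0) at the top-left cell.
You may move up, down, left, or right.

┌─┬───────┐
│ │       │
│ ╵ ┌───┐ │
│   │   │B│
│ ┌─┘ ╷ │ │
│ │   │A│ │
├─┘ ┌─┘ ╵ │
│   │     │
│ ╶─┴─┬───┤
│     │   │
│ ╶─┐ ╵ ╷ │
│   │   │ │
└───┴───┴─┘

Finding the shortest path from (2, 3) to (1, 4):
Path length: 4 steps
Directions: down → right → up → up

Solution:

┌─┬───────┐
│ │       │
│ ╵ ┌───┐ │
│   │   │B│
│ ┌─┘ ╷ │ │
│ │   │A│↑│
├─┘ ┌─┘ ╵ │
│   │  ↳ ↑│
│ ╶─┴─┬───┤
│     │   │
│ ╶─┐ ╵ ╷ │
│   │   │ │
└───┴───┴─┘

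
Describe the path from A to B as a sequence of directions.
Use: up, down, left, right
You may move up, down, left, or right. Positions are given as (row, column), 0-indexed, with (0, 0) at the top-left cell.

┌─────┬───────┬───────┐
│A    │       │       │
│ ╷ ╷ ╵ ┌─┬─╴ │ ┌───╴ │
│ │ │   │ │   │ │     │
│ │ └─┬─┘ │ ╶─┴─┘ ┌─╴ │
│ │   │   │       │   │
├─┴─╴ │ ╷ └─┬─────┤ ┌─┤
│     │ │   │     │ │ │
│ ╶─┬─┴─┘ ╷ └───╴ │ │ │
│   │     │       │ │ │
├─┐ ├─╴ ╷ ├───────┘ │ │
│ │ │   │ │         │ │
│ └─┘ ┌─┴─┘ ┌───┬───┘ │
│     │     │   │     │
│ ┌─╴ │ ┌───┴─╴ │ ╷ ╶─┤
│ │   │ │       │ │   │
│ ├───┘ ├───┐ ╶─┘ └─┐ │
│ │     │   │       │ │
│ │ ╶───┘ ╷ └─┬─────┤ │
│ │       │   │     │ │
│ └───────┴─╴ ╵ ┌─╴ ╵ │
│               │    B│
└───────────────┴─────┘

Finding the path and converting it to directions:
Path through cells: (0,0) → (0,1) → (0,2) → (1,2) → (1,3) → (0,3) → (0,4) → (0,5) → (0,6) → (1,6) → (1,5) → (2,5) → (2,6) → (2,7) → (2,8) → (1,8) → (1,9) → (1,10) → (2,10) → (2,9) → (3,9) → (4,9) → (5,9) → (5,8) → (5,7) → (5,6) → (5,5) → (6,5) → (6,4) → (6,3) → (7,3) → (8,3) → (8,2) → (8,1) → (9,1) → (9,2) → (9,3) → (9,4) → (8,4) → (8,5) → (9,5) → (9,6) → (10,6) → (10,7) → (9,7) → (9,8) → (9,9) → (10,9) → (10,10)
Directions: right, right, down, right, up, right, right, right, down, left, down, right, right, right, up, right, right, down, left, down, down, down, left, left, left, left, down, left, left, down, down, left, left, down, right, right, right, up, right, down, right, down, right, up, right, right, down, right

Solution:

┌─────┬───────┬───────┐
│A → ↓│↱ → → ↓│       │
│ ╷ ╷ ╵ ┌─┬─╴ │ ┌───╴ │
│ │ │↳ ↑│ │↓ ↲│ │↱ → ↓│
│ │ └─┬─┘ │ ╶─┴─┘ ┌─╴ │
│ │   │   │↳ → → ↑│↓ ↲│
├─┴─╴ │ ╷ └─┬─────┤ ┌─┤
│     │ │   │     │↓│ │
│ ╶─┬─┴─┘ ╷ └───╴ │ │ │
│   │     │       │↓│ │
├─┐ ├─╴ ╷ ├───────┘ │ │
│ │ │   │ │↓ ← ← ← ↲│ │
│ └─┘ ┌─┴─┘ ┌───┬───┘ │
│     │↓ ← ↲│   │     │
│ ┌─╴ │ ┌───┴─╴ │ ╷ ╶─┤
│ │   │↓│       │ │   │
│ ├───┘ ├───┐ ╶─┘ └─┐ │
│ │↓ ← ↲│↱ ↓│       │ │
│ │ ╶───┘ ╷ └─┬─────┤ │
│ │↳ → → ↑│↳ ↓│↱ → ↓│ │
│ └───────┴─╴ ╵ ┌─╴ ╵ │
│            ↳ ↑│  ↳ B│
└───────────────┴─────┘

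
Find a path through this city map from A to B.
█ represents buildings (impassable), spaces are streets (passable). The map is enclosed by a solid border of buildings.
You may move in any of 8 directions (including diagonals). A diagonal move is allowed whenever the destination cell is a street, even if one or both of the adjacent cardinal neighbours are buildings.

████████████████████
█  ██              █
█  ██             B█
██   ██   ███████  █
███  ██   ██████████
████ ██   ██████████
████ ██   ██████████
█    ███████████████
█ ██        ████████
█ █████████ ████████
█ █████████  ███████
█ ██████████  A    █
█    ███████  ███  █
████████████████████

Finding the shortest path from A to B:
Movement: 8-directional
Path length: 28 steps
Directions: left → up-left → up-left → up-left → left → left → left → left → left → up-left → up → up → up → up → up-right → right → right → right → right → right → right → right → right → right → right → right → right → right

Solution:

████████████████████
█  ██              █
█  ██→→→→→→→→→→→→→B█
██  ↗██   ███████  █
███ ↑██   ██████████
████↑██   ██████████
████↑██   ██████████
█   ↑███████████████
█ ██ ↖←←←←← ████████
█ █████████↖████████
█ █████████ ↖███████
█ ██████████ ↖A    █
█    ███████  ███  █
████████████████████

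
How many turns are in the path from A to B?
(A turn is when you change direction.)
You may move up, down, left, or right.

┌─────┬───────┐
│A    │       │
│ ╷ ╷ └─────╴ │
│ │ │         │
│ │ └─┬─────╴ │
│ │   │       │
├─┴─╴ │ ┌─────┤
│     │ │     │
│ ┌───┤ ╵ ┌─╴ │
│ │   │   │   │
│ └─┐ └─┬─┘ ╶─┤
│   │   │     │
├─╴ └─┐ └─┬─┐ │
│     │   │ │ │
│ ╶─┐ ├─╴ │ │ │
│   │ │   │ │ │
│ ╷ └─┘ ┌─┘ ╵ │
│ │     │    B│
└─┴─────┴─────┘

Directions: right, right, down, right, right, right, right, down, left, left, left, down, down, right, up, right, right, down, left, down, right, down, down, down
Number of turns: 13

Solution:

┌─────┬───────┐
│A → ↓│       │
│ ╷ ╷ └─────╴ │
│ │ │↳ → → → ↓│
│ │ └─┬─────╴ │
│ │   │↓ ← ← ↲│
├─┴─╴ │ ┌─────┤
│     │↓│↱ → ↓│
│ ┌───┤ ╵ ┌─╴ │
│ │   │↳ ↑│↓ ↲│
│ └─┐ └─┬─┘ ╶─┤
│   │   │  ↳ ↓│
├─╴ └─┐ └─┬─┐ │
│     │   │ │↓│
│ ╶─┐ ├─╴ │ │ │
│   │ │   │ │↓│
│ ╷ └─┘ ┌─┘ ╵ │
│ │     │    B│
└─┴─────┴─────┘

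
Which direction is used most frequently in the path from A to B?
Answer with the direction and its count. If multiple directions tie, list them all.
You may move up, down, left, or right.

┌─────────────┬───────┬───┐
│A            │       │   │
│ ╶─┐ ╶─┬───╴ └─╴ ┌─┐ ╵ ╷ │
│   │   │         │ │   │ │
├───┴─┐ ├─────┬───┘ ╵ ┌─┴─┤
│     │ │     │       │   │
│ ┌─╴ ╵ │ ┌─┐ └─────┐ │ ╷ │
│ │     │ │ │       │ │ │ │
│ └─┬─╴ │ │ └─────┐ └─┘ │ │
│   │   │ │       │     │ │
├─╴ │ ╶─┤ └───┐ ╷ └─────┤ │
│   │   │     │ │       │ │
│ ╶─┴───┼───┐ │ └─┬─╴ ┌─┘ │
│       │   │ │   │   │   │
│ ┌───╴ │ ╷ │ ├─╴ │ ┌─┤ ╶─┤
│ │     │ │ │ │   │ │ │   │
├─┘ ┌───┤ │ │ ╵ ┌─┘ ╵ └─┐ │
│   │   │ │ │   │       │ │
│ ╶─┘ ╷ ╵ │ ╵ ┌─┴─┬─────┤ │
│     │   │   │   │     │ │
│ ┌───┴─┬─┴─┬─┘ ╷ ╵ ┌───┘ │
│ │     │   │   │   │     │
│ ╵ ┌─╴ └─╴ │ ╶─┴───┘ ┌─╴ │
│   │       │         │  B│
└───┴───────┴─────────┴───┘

Directions: right, right, down, right, down, down, left, up, left, left, down, down, right, down, left, down, right, right, right, down, left, left, down, left, down, right, right, up, right, down, right, up, up, up, right, down, down, down, right, up, up, up, up, left, left, up, up, up, right, right, down, right, right, right, down, right, right, up, up, right, down, down, down, down, left, down, right, down, down, down, down
Counts: {'right': 22, 'down': 25, 'left': 10, 'up': 14}
Most common: down (25 times)

Solution:

┌─────────────┬───────┬───┐
│A → ↓        │       │   │
│ ╶─┐ ╶─┬───╴ └─╴ ┌─┐ ╵ ╷ │
│   │↳ ↓│         │ │   │ │
├───┴─┐ ├─────┬───┘ ╵ ┌─┴─┤
│↓ ← ↰│↓│↱ → ↓│       │↱ ↓│
│ ┌─╴ ╵ │ ┌─┐ └─────┐ │ ╷ │
│↓│  ↑ ↲│↑│ │↳ → → ↓│ │↑│↓│
│ └─┬─╴ │ │ └─────┐ └─┘ │ │
│↳ ↓│   │↑│       │↳ → ↑│↓│
├─╴ │ ╶─┤ └───┐ ╷ └─────┤ │
│↓ ↲│   │↑ ← ↰│ │       │↓│
│ ╶─┴───┼───┐ │ └─┬─╴ ┌─┘ │
│↳ → → ↓│↱ ↓│↑│   │   │↓ ↲│
│ ┌───╴ │ ╷ │ ├─╴ │ ┌─┤ ╶─┤
│ │↓ ← ↲│↑│↓│↑│   │ │ │↳ ↓│
├─┘ ┌───┤ │ │ ╵ ┌─┘ ╵ └─┐ │
│↓ ↲│↱ ↓│↑│↓│↑  │       │↓│
│ ╶─┘ ╷ ╵ │ ╵ ┌─┴─┬─────┤ │
│↳ → ↑│↳ ↑│↳ ↑│   │     │↓│
│ ┌───┴─┬─┴─┬─┘ ╷ ╵ ┌───┘ │
│ │     │   │   │   │    ↓│
│ ╵ ┌─╴ └─╴ │ ╶─┴───┘ ┌─╴ │
│   │       │         │  B│
└───┴───────┴─────────┴───┘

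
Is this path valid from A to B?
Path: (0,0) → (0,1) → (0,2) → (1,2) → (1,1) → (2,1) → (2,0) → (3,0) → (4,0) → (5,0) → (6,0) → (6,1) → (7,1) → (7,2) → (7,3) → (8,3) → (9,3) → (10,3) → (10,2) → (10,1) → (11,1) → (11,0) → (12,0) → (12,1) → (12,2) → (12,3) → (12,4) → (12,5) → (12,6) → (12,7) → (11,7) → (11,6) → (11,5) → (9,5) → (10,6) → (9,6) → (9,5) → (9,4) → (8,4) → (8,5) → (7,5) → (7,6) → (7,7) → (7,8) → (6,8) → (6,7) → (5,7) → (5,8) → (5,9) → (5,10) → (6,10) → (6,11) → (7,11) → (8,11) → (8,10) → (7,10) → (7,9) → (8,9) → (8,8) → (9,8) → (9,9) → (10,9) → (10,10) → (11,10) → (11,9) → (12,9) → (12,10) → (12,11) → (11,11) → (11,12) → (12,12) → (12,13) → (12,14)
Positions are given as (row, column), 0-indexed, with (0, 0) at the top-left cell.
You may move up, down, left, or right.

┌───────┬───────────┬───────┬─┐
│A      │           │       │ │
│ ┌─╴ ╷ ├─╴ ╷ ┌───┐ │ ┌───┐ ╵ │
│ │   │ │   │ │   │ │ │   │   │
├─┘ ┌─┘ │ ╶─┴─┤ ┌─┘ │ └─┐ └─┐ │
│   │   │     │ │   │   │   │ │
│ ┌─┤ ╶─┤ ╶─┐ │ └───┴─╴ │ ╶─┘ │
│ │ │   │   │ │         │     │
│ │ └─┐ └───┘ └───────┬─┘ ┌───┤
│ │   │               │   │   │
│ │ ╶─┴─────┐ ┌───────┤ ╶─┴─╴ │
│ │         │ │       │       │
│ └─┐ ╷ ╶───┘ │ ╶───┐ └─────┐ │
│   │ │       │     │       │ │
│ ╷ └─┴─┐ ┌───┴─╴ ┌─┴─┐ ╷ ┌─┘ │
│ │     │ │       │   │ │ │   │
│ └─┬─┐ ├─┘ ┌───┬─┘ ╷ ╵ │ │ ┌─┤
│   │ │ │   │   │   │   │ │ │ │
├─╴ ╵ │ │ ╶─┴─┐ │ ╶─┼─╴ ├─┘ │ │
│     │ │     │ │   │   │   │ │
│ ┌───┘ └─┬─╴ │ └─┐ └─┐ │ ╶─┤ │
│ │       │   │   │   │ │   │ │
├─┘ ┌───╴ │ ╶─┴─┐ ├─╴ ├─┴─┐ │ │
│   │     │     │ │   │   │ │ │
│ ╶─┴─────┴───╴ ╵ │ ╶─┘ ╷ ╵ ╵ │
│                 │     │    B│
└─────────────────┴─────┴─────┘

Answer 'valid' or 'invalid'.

Checking path validity:
Result: Invalid move at step 33: cannot move from (11, 5) to (9, 5).

invalid

Correct solution:

┌───────┬───────────┬───────┬─┐
│A → ↓  │           │       │ │
│ ┌─╴ ╷ ├─╴ ╷ ┌───┐ │ ┌───┐ ╵ │
│ │↓ ↲│ │   │ │   │ │ │   │   │
├─┘ ┌─┘ │ ╶─┴─┤ ┌─┘ │ └─┐ └─┐ │
│↓ ↲│   │     │ │   │   │   │ │
│ ┌─┤ ╶─┤ ╶─┐ │ └───┴─╴ │ ╶─┘ │
│↓│ │   │   │ │         │     │
│ │ └─┐ └───┘ └───────┬─┘ ┌───┤
│↓│   │               │   │   │
│ │ ╶─┴─────┐ ┌───────┤ ╶─┴─╴ │
│↓│         │ │↱ → → ↓│       │
│ └─┐ ╷ ╶───┘ │ ╶───┐ └─────┐ │
│↳ ↓│ │       │↑ ↰  │↳ ↓    │ │
│ ╷ └─┴─┐ ┌───┴─╴ ┌─┴─┐ ╷ ┌─┘ │
│ │↳ → ↓│ │↱ → → ↑│↓ ↰│↓│ │   │
│ └─┬─┐ ├─┘ ┌───┬─┘ ╷ ╵ │ │ ┌─┤
│   │ │↓│↱ ↑│   │↓ ↲│↑ ↲│ │ │ │
├─╴ ╵ │ │ ╶─┴─┐ │ ╶─┼─╴ ├─┘ │ │
│     │↓│↑ ← ↰│ │↳ ↓│   │   │ │
│ ┌───┘ └─┬─╴ │ └─┐ └─┐ │ ╶─┤ │
│ │↓ ← ↲  │↱ ↑│   │↳ ↓│ │   │ │
├─┘ ┌───╴ │ ╶─┴─┐ ├─╴ ├─┴─┐ │ │
│↓ ↲│     │↑ ← ↰│ │↓ ↲│↱ ↓│ │ │
│ ╶─┴─────┴───╴ ╵ │ ╶─┘ ╷ ╵ ╵ │
│↳ → → → → → → ↑  │↳ → ↑│↳ → B│
└─────────────────┴─────┴─────┘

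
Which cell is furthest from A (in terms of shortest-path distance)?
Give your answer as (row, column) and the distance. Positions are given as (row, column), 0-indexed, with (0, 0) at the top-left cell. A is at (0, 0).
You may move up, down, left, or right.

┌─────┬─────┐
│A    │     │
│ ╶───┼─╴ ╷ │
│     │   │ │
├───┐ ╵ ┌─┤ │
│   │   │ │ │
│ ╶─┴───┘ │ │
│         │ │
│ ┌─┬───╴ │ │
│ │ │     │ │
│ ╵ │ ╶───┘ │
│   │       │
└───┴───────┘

Computing BFS distances from A to all cells:
Furthest cell: (4, 1)
Distance: 29 steps

Path from A to the furthest cell:

┌─────┬─────┐
│A    │  ↱ ↓│
│ ╶───┼─╴ ╷ │
│↳ → ↓│↱ ↑│↓│
├───┐ ╵ ┌─┤ │
│   │↳ ↑│ │↓│
│ ╶─┴───┘ │ │
│↓ ← ← ← ↰│↓│
│ ┌─┬───╴ │ │
│↓│B│↱ → ↑│↓│
│ ╵ │ ╶───┘ │
│↳ ↑│↑ ← ← ↲│
└───┴───────┘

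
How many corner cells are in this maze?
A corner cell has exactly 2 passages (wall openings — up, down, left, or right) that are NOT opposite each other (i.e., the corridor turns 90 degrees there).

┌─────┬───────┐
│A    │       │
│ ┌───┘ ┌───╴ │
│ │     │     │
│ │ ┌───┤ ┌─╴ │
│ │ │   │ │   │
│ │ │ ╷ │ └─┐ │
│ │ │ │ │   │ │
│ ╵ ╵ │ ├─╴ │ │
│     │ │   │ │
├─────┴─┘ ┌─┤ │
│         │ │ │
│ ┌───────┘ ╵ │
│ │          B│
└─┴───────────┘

Counting corner cells (2 non-opposite passages):
Total corners: 17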